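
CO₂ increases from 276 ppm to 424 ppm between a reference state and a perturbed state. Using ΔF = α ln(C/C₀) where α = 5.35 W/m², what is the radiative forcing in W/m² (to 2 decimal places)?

ΔF = 2.30 W/m²

CO₂: 5.35 × ln(424/276) = 5.35 × ln(1.53623) = 5.35 × 0.42933 = 2.2969 W/m².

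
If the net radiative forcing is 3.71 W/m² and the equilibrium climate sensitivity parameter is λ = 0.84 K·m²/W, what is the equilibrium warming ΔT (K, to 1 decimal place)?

ΔT = 3.1 K

ΔT = λ ΔF = 0.84 × 3.71 = 3.1164 K.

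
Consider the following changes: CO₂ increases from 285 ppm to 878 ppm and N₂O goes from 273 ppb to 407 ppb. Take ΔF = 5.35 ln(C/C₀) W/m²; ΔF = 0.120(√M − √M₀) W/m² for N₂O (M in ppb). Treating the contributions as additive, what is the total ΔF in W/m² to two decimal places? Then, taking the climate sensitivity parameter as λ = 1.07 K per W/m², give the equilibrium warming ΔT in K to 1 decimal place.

CO₂: 5.35 × ln(878/285) = 5.35 × ln(3.08070) = 5.35 × 1.12516 = 6.0196 W/m².
N₂O: 0.120 × (√407 − √273) = 0.120 × (20.1742 − 16.5227) = 0.120 × 3.6515 = 0.4382 W/m².
Total ΔF = 6.0196 + 0.4382 = 6.4578 W/m².
ΔT = λ ΔF = 1.07 × 6.46 = 6.9122 K.

ΔF = 6.46 W/m²; ΔT = 6.9 K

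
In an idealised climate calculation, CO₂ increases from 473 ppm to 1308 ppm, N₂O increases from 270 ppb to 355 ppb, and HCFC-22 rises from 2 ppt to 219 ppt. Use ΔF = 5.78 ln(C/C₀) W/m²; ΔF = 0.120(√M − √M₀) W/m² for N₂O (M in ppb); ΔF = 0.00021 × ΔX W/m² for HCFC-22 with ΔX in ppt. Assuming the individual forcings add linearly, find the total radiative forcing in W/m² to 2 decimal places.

CO₂: 5.78 × ln(1308/473) = 5.78 × ln(2.76533) = 5.78 × 1.01716 = 5.8792 W/m².
N₂O: 0.120 × (√355 − √270) = 0.120 × (18.8414 − 16.4317) = 0.120 × 2.4097 = 0.2892 W/m².
HCFC-22: ΔF = 0.00021 × (219 − 2) = 0.00021 × 217 = 0.0456 W/m².
Total ΔF = 5.8792 + 0.2892 + 0.0456 = 6.2140 W/m².

ΔF = 6.21 W/m²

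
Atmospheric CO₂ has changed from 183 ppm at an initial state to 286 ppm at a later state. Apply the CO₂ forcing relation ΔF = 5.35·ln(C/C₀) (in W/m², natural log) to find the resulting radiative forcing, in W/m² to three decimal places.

CO₂ absorption bands are partially saturated, so forcing scales with the logarithm of the concentration ratio.
CO₂: 5.35 × ln(286/183) = 5.35 × ln(1.56284) = 5.35 × 0.44650 = 2.3888 W/m².

ΔF = 2.389 W/m²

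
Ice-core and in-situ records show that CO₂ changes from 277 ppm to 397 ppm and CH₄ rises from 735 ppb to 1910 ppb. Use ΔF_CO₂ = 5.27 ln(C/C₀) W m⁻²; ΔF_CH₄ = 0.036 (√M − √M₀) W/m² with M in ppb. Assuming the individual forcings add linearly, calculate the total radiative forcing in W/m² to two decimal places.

CO₂: 5.27 × ln(397/277) = 5.27 × ln(1.43321) = 5.27 × 0.35992 = 1.8968 W/m².
CH₄: 0.036 × (√1910 − √735) = 0.036 × (43.7035 − 27.1109) = 0.036 × 16.5926 = 0.5973 W/m².
Total ΔF = 1.8968 + 0.5973 = 2.4941 W/m².

ΔF = 2.49 W/m²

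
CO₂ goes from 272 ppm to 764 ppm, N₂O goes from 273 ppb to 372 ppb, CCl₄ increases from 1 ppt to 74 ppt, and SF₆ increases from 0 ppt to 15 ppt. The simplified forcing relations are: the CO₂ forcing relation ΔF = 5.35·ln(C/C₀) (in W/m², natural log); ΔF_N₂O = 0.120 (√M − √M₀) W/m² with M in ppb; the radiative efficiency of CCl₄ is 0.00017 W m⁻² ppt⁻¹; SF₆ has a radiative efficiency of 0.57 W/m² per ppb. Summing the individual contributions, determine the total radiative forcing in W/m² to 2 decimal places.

ΔF = 5.88 W/m²

CO₂: 5.35 × ln(764/272) = 5.35 × ln(2.80882) = 5.35 × 1.03276 = 5.5253 W/m².
N₂O: 0.120 × (√372 − √273) = 0.120 × (19.2873 − 16.5227) = 0.120 × 2.7646 = 0.3318 W/m².
CCl₄: ΔF = 0.00017 × (74 − 1) = 0.00017 × 73 = 0.0124 W/m².
SF₆: Δ = 15 − 0 = 15 ppt = 0.015 ppb; ΔF = 0.57 × 0.015 = 0.0086 W/m².
Total ΔF = 5.5253 + 0.3318 + 0.0124 + 0.0086 = 5.8781 W/m².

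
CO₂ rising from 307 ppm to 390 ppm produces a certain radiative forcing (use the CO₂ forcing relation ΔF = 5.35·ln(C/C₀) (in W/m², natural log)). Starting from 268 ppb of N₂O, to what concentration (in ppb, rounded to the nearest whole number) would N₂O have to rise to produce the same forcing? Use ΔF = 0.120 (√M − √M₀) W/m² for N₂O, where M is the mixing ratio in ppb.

M ≈ 731 ppb

CO₂ forcing: 5.35 × ln(390/307) = 5.35 × 0.239299 = 1.28025 W/m².
Set 0.120(√M − √268) = 1.28025: √M = 1.28025/0.120 + √268 = 10.6688 + 16.3707 = 27.0395.
M = (27.0395)² = 731.13 ppb.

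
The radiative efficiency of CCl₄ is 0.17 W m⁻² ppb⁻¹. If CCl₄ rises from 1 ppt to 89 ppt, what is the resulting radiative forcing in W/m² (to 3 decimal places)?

CCl₄: Δ = 89 − 1 = 88 ppt = 0.088 ppb; ΔF = 0.17 × 0.088 = 0.0150 W/m².

ΔF = 0.015 W/m²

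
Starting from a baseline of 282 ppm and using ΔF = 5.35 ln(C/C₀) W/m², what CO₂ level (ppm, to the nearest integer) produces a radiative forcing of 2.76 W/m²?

C ≈ 472 ppm

Set 5.35 ln(C/282) = 2.76, so ln(C/282) = 2.76/5.35 = 0.51589.
Then C/282 = e^0.51589 = 1.67513, giving C = 282 × 1.67513 = 472.39 ppm.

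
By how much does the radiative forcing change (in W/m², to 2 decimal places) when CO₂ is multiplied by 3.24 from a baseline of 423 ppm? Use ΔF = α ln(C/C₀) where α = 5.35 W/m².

ΔF = 5.35 × ln(3.24) = 5.35 × 1.17557 = 6.2893 W/m².

ΔF = 6.29 W/m²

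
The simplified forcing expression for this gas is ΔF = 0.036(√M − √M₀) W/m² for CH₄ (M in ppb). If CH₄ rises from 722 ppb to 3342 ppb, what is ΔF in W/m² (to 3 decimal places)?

CH₄: 0.036 × (√3342 − √722) = 0.036 × (57.8100 − 26.8701) = 0.036 × 30.9399 = 1.1138 W/m².

ΔF = 1.114 W/m²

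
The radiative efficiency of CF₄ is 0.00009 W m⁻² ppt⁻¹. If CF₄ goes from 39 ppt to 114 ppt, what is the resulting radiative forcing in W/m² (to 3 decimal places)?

CF₄: ΔF = 0.00009 × (114 − 39) = 0.00009 × 75 = 0.0068 W/m².

ΔF = 0.007 W/m²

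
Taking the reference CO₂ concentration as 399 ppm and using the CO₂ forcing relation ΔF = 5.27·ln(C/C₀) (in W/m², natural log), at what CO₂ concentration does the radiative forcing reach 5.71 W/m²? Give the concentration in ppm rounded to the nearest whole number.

C ≈ 1179 ppm

Set 5.27 ln(C/399) = 5.71, so ln(C/399) = 5.71/5.27 = 1.08349.
Then C/399 = e^1.08349 = 2.95497, giving C = 399 × 2.95497 = 1179.03 ppm.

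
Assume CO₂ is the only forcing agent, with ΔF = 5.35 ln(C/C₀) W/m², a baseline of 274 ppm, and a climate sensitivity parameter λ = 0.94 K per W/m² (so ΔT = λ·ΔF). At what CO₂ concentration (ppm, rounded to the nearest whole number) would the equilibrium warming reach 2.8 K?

C ≈ 478 ppm

Required forcing: ΔF = ΔT/λ = 2.8/0.94 = 2.9787 W/m².
Then ln(C/274) = ΔF/5.35 = 2.9787/5.35 = 0.55677.
So C = 274 × e^0.55677 = 274 × 1.74503 = 478.14 ppm.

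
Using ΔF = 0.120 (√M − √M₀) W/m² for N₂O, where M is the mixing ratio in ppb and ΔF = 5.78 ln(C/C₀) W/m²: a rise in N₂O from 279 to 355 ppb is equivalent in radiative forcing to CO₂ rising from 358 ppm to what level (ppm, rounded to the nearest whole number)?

C ≈ 374 ppm

N₂O forcing: 0.120 × (√355 − √279) = 0.120 × (18.8414 − 16.7033) = 0.120 × 2.1381 = 0.25657 W/m².
Set 5.78 ln(C/358) = 0.25657: ln(C/358) = 0.25657/5.78 = 0.04439, so C = 358 × e^0.04439 = 358 × 1.04539 = 374.25 ppm.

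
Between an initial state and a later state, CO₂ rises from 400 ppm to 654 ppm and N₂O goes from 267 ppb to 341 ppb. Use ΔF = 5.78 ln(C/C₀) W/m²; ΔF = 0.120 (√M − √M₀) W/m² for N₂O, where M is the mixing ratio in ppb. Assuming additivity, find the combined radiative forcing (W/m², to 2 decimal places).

CO₂: 5.78 × ln(654/400) = 5.78 × ln(1.63500) = 5.78 × 0.49164 = 2.8417 W/m².
N₂O: 0.120 × (√341 − √267) = 0.120 × (18.4662 − 16.3401) = 0.120 × 2.1261 = 0.2551 W/m².
Total ΔF = 2.8417 + 0.2551 = 3.0968 W/m².

ΔF = 3.10 W/m²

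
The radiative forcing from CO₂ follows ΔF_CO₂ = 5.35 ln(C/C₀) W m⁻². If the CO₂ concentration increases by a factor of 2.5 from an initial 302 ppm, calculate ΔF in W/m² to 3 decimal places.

ΔF = 5.35 × ln(2.5) = 5.35 × 0.91629 = 4.9022 W/m².

ΔF = 4.902 W/m²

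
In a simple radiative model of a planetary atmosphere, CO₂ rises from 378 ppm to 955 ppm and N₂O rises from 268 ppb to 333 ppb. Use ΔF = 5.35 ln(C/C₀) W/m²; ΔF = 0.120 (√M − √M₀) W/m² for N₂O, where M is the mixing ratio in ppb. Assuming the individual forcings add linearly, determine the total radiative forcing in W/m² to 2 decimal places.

ΔF = 5.18 W/m²

CO₂: 5.35 × ln(955/378) = 5.35 × ln(2.52646) = 5.35 × 0.92682 = 4.9585 W/m².
N₂O: 0.120 × (√333 − √268) = 0.120 × (18.2483 − 16.3707) = 0.120 × 1.8776 = 0.2253 W/m².
Total ΔF = 4.9585 + 0.2253 = 5.1838 W/m².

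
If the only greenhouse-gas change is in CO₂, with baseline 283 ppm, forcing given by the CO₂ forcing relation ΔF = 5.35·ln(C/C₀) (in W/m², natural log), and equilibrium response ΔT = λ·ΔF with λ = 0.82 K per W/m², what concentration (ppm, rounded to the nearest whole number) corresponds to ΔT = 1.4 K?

Required forcing: ΔF = ΔT/λ = 1.4/0.82 = 1.7073 W/m².
Then ln(C/283) = ΔF/5.35 = 1.7073/5.35 = 0.31912.
So C = 283 × e^0.31912 = 283 × 1.37592 = 389.39 ppm.

C ≈ 389 ppm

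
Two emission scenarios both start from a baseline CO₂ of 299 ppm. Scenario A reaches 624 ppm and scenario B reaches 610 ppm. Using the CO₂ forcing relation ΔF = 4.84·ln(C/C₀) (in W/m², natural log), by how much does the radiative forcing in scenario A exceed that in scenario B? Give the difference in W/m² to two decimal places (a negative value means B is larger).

ΔF_A = 4.84 ln(624/299) = 4.84 × 0.73571 = 3.5608 W/m².
ΔF_B = 4.84 ln(610/299) = 4.84 × 0.71302 = 3.4510 W/m².
Difference: 3.5608 − 3.4510 = 0.1098 W/m².
(Equivalently, ΔF_A − ΔF_B = 4.84 ln(624/610) = 4.84 × 0.02269 = 0.1098 W/m².)

ΔF_A − ΔF_B = 0.11 W/m²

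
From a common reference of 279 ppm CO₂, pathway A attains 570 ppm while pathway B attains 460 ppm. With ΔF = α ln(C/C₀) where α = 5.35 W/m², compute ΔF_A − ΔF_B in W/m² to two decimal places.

ΔF_A = 5.35 ln(570/279) = 5.35 × 0.71442 = 3.8221 W/m².
ΔF_B = 5.35 ln(460/279) = 5.35 × 0.50001 = 2.6751 W/m².
Difference: 3.8221 − 2.6751 = 1.1470 W/m².

ΔF_A − ΔF_B = 1.15 W/m²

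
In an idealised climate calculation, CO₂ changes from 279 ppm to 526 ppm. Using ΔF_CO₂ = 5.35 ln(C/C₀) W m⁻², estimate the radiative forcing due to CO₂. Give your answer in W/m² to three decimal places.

ΔF = 3.392 W/m²

CO₂ absorption bands are partially saturated, so forcing scales with the logarithm of the concentration ratio.
CO₂: 5.35 × ln(526/279) = 5.35 × ln(1.88530) = 5.35 × 0.63409 = 3.3924 W/m².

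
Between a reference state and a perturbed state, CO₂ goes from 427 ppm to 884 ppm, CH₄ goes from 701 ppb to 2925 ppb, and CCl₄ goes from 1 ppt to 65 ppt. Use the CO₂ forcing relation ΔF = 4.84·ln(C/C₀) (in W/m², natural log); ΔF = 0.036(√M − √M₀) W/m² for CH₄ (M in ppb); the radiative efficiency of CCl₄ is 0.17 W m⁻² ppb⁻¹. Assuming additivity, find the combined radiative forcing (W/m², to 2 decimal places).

ΔF = 4.53 W/m²

CO₂: 4.84 × ln(884/427) = 4.84 × ln(2.07026) = 4.84 × 0.72767 = 3.5219 W/m².
CH₄: 0.036 × (√2925 − √701) = 0.036 × (54.0833 − 26.4764) = 0.036 × 27.6069 = 0.9938 W/m².
CCl₄: Δ = 65 − 1 = 64 ppt = 0.064 ppb; ΔF = 0.17 × 0.064 = 0.0109 W/m².
Total ΔF = 3.5219 + 0.9938 + 0.0109 = 4.5266 W/m².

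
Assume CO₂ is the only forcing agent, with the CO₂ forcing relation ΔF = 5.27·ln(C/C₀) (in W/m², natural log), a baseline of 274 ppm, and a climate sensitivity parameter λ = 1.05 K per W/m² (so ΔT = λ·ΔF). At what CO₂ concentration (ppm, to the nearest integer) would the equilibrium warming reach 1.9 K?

C ≈ 386 ppm

Required forcing: ΔF = ΔT/λ = 1.9/1.05 = 1.8095 W/m².
Then ln(C/274) = ΔF/5.27 = 1.8095/5.27 = 0.34336.
So C = 274 × e^0.34336 = 274 × 1.40968 = 386.25 ppm.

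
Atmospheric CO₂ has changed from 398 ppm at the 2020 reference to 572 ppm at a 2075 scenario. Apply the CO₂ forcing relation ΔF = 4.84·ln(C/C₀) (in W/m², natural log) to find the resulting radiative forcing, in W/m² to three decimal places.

CO₂ absorption bands are partially saturated, so forcing scales with the logarithm of the concentration ratio.
CO₂: 4.84 × ln(572/398) = 4.84 × ln(1.43719) = 4.84 × 0.36269 = 1.7554 W/m².

ΔF = 1.755 W/m²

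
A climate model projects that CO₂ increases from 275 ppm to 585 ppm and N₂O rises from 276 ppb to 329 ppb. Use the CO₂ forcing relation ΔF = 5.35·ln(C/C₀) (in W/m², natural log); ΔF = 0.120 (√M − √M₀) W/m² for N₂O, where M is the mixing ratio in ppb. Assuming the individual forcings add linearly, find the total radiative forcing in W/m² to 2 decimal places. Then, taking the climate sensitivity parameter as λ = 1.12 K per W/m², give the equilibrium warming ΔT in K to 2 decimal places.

ΔF = 4.22 W/m²; ΔT = 4.73 K

CO₂: 5.35 × ln(585/275) = 5.35 × ln(2.12727) = 5.35 × 0.75484 = 4.0384 W/m².
N₂O: 0.120 × (√329 − √276) = 0.120 × (18.1384 − 16.6132) = 0.120 × 1.5252 = 0.1830 W/m².
Total ΔF = 4.0384 + 0.1830 = 4.2214 W/m².
ΔT = λ ΔF = 1.12 × 4.22 = 4.7264 K.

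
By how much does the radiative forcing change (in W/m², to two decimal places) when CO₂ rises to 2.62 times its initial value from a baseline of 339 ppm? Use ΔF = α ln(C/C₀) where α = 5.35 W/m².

ΔF = 5.15 W/m²

Because the forcing depends only on the ratio C/C₀, the initial concentration does not enter.
ΔF = 5.35 × ln(2.62) = 5.35 × 0.96317 = 5.1530 W/m².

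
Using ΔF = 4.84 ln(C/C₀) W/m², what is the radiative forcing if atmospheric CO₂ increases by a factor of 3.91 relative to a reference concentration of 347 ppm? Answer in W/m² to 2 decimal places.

ΔF = 4.84 × ln(3.91) = 4.84 × 1.36354 = 6.5995 W/m².

ΔF = 6.60 W/m²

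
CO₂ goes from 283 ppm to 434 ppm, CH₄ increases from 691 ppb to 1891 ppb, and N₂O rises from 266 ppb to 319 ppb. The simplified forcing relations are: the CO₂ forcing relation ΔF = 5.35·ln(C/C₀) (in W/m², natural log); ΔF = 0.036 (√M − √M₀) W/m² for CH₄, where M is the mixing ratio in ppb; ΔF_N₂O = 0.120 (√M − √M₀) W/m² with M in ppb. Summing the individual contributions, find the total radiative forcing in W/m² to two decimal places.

CO₂: 5.35 × ln(434/283) = 5.35 × ln(1.53357) = 5.35 × 0.42760 = 2.2877 W/m².
CH₄: 0.036 × (√1891 − √691) = 0.036 × (43.4856 − 26.2869) = 0.036 × 17.1987 = 0.6192 W/m².
N₂O: 0.120 × (√319 − √266) = 0.120 × (17.8606 − 16.3095) = 0.120 × 1.5511 = 0.1861 W/m².
Total ΔF = 2.2877 + 0.6192 + 0.1861 = 3.0930 W/m².

ΔF = 3.09 W/m²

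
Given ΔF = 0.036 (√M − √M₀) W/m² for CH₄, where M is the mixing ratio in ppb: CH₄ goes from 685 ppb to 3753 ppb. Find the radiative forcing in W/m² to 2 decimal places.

CH₄: 0.036 × (√3753 − √685) = 0.036 × (61.2617 − 26.1725) = 0.036 × 35.0892 = 1.2632 W/m².

ΔF = 1.26 W/m²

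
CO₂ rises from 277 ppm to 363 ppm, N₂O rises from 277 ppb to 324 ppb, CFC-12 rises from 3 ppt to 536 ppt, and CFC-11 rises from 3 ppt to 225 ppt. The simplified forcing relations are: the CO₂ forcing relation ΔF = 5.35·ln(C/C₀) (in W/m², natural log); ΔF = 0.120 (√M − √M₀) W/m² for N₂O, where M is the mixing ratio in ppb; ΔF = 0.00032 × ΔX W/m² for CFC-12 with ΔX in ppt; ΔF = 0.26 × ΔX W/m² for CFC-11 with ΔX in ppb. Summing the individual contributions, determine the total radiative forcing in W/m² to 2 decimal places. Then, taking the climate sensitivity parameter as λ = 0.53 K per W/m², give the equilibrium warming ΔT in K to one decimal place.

CO₂: 5.35 × ln(363/277) = 5.35 × ln(1.31047) = 5.35 × 0.27039 = 1.4466 W/m².
N₂O: 0.120 × (√324 − √277) = 0.120 × (18.0000 − 16.6433) = 0.120 × 1.3567 = 0.1628 W/m².
CFC-12: ΔF = 0.00032 × (536 − 3) = 0.00032 × 533 = 0.1706 W/m².
CFC-11: Δ = 225 − 3 = 222 ppt = 0.222 ppb; ΔF = 0.26 × 0.222 = 0.0577 W/m².
Total ΔF = 1.4466 + 0.1628 + 0.1706 + 0.0577 = 1.8377 W/m².
ΔT = λ ΔF = 0.53 × 1.84 = 0.9752 K.

ΔF = 1.84 W/m²; ΔT = 1.0 K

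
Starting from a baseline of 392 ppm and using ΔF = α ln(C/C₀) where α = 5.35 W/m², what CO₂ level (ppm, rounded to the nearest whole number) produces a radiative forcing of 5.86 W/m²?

C ≈ 1172 ppm

Set 5.35 ln(C/392) = 5.86, so ln(C/392) = 5.86/5.35 = 1.09533.
Then C/392 = e^1.09533 = 2.99017, giving C = 392 × 2.99017 = 1172.15 ppm.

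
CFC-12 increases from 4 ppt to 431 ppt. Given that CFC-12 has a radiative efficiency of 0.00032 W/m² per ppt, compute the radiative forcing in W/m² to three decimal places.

CFC-12: ΔF = 0.00032 × (431 − 4) = 0.00032 × 427 = 0.1366 W/m².

ΔF = 0.137 W/m²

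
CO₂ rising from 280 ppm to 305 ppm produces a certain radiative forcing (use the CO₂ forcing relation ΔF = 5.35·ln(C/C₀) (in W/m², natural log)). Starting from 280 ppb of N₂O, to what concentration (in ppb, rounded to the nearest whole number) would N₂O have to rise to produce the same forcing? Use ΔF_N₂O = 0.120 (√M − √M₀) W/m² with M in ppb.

M ≈ 422 ppb

CO₂ forcing: 5.35 × ln(305/280) = 5.35 × 0.085522 = 0.45754 W/m².
Set 0.120(√M − √280) = 0.45754: √M = 0.45754/0.120 + √280 = 3.8128 + 16.7332 = 20.5460.
M = (20.5460)² = 422.14 ppb.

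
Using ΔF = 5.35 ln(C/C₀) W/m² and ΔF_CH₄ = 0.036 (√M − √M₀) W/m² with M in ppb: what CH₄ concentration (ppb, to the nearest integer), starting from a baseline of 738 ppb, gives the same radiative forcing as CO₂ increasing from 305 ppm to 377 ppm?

CO₂ forcing: 5.35 × ln(377/305) = 5.35 × 0.211933 = 1.13384 W/m².
Set 0.036(√M − √738) = 1.13384: √M = 1.13384/0.036 + √738 = 31.4956 + 27.1662 = 58.6618.
M = (58.6618)² = 3441.21 ppb.

M ≈ 3441 ppb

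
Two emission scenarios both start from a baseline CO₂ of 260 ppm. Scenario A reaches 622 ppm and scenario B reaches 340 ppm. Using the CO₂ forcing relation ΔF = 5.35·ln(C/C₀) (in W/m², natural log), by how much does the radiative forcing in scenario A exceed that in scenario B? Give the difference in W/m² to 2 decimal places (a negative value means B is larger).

ΔF_A − ΔF_B = 3.23 W/m²

ΔF_A = 5.35 ln(622/260) = 5.35 × 0.87226 = 4.6666 W/m².
ΔF_B = 5.35 ln(340/260) = 5.35 × 0.26826 = 1.4352 W/m².
Difference: 4.6666 − 1.4352 = 3.2314 W/m².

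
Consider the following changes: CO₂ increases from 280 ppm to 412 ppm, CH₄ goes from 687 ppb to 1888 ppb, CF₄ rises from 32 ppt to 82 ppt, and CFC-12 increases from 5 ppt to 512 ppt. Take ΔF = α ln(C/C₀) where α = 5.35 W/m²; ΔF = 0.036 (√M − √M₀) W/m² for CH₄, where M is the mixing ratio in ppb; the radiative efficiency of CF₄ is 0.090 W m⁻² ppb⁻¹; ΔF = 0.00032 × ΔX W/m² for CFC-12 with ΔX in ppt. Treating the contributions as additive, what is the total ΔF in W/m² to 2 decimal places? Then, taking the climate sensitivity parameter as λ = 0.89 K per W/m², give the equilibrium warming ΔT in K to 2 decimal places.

CO₂: 5.35 × ln(412/280) = 5.35 × ln(1.47143) = 5.35 × 0.38623 = 2.0663 W/m².
CH₄: 0.036 × (√1888 − √687) = 0.036 × (43.4511 − 26.2107) = 0.036 × 17.2404 = 0.6207 W/m².
CF₄: Δ = 82 − 32 = 50 ppt = 0.050 ppb; ΔF = 0.090 × 0.050 = 0.0045 W/m².
CFC-12: ΔF = 0.00032 × (512 − 5) = 0.00032 × 507 = 0.1622 W/m².
Total ΔF = 2.0663 + 0.6207 + 0.0045 + 0.1622 = 2.8537 W/m².
ΔT = λ ΔF = 0.89 × 2.85 = 2.5365 K.

ΔF = 2.85 W/m²; ΔT = 2.54 K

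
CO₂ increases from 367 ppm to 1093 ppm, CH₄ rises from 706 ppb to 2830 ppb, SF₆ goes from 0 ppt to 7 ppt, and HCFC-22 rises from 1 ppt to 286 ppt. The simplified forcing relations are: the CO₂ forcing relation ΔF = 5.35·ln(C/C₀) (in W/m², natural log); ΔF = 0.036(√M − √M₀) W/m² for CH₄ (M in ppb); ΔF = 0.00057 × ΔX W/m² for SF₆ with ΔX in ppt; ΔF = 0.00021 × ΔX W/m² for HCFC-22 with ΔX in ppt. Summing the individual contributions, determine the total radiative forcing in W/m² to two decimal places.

ΔF = 6.86 W/m²

CO₂: 5.35 × ln(1093/367) = 5.35 × ln(2.97820) = 5.35 × 1.09132 = 5.8386 W/m².
CH₄: 0.036 × (√2830 − √706) = 0.036 × (53.1977 − 26.5707) = 0.036 × 26.6270 = 0.9586 W/m².
SF₆: ΔF = 0.00057 × (7 − 0) = 0.00057 × 7 = 0.0040 W/m².
HCFC-22: ΔF = 0.00021 × (286 − 1) = 0.00021 × 285 = 0.0599 W/m².
Total ΔF = 5.8386 + 0.9586 + 0.0040 + 0.0599 = 6.8611 W/m².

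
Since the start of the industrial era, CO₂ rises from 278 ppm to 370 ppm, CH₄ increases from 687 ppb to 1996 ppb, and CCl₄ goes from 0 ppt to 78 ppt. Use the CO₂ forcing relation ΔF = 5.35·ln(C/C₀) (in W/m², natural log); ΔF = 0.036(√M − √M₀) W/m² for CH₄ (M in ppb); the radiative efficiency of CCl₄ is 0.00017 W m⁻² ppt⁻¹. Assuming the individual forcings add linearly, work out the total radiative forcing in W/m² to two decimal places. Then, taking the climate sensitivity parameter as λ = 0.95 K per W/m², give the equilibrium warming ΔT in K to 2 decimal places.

CO₂: 5.35 × ln(370/278) = 5.35 × ln(1.33094) = 5.35 × 0.28589 = 1.5295 W/m².
CH₄: 0.036 × (√1996 − √687) = 0.036 × (44.6766 − 26.2107) = 0.036 × 18.4659 = 0.6648 W/m².
CCl₄: ΔF = 0.00017 × (78 − 0) = 0.00017 × 78 = 0.0133 W/m².
Total ΔF = 1.5295 + 0.6648 + 0.0133 = 2.2076 W/m².
ΔT = λ ΔF = 0.95 × 2.21 = 2.0995 K.

ΔF = 2.21 W/m²; ΔT = 2.10 K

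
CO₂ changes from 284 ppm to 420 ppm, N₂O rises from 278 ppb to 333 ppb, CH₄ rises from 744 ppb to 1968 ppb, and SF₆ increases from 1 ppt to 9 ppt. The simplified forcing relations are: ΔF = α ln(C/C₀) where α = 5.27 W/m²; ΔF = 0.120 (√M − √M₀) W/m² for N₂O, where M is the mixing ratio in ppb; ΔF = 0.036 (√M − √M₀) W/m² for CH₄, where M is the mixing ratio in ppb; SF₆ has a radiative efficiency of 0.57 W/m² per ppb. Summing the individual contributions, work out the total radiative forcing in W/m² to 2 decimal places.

CO₂: 5.27 × ln(420/284) = 5.27 × ln(1.47887) = 5.27 × 0.39128 = 2.0620 W/m².
N₂O: 0.120 × (√333 − √278) = 0.120 × (18.2483 − 16.6733) = 0.120 × 1.5750 = 0.1890 W/m².
CH₄: 0.036 × (√1968 − √744) = 0.036 × (44.3621 − 27.2764) = 0.036 × 17.0857 = 0.6151 W/m².
SF₆: Δ = 9 − 1 = 8 ppt = 0.008 ppb; ΔF = 0.57 × 0.008 = 0.0046 W/m².
Total ΔF = 2.0620 + 0.1890 + 0.6151 + 0.0046 = 2.8707 W/m².

ΔF = 2.87 W/m²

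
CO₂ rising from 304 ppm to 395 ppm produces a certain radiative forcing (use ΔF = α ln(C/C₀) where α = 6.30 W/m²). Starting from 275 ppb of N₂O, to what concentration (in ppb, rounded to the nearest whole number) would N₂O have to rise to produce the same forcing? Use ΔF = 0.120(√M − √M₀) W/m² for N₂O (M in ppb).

CO₂ forcing: 6.30 × ln(395/304) = 6.30 × 0.261858 = 1.64971 W/m².
Set 0.120(√M − √275) = 1.64971: √M = 1.64971/0.120 + √275 = 13.7476 + 16.5831 = 30.3307.
M = (30.3307)² = 919.95 ppb.

M ≈ 920 ppb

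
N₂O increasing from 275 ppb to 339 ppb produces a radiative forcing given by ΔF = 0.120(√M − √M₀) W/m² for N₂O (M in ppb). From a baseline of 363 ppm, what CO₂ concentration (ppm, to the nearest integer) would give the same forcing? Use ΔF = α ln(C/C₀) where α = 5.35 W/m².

N₂O forcing: 0.120 × (√339 − √275) = 0.120 × (18.4120 − 16.5831) = 0.120 × 1.8289 = 0.21947 W/m².
Set 5.35 ln(C/363) = 0.21947: ln(C/363) = 0.21947/5.35 = 0.04102, so C = 363 × e^0.04102 = 363 × 1.04187 = 378.20 ppm.

C ≈ 378 ppm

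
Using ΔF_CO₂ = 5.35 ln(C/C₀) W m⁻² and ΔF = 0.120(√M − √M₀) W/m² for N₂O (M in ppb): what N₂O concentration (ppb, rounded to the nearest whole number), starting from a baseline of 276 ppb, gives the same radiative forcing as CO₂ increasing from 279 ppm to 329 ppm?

M ≈ 574 ppb

CO₂ forcing: 5.35 × ln(329/279) = 5.35 × 0.164846 = 0.88193 W/m².
Set 0.120(√M − √276) = 0.88193: √M = 0.88193/0.120 + √276 = 7.3494 + 16.6132 = 23.9626.
M = (23.9626)² = 574.21 ppb.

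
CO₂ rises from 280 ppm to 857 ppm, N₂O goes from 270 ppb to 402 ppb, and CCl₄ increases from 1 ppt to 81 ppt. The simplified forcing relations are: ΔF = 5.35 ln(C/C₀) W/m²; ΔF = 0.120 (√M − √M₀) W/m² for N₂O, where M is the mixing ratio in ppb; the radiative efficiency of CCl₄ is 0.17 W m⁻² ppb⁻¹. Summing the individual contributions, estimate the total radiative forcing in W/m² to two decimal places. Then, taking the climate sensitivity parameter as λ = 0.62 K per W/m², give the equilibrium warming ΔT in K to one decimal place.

CO₂: 5.35 × ln(857/280) = 5.35 × ln(3.06071) = 5.35 × 1.11865 = 5.9848 W/m².
N₂O: 0.120 × (√402 − √270) = 0.120 × (20.0499 − 16.4317) = 0.120 × 3.6182 = 0.4342 W/m².
CCl₄: Δ = 81 − 1 = 80 ppt = 0.080 ppb; ΔF = 0.17 × 0.080 = 0.0136 W/m².
Total ΔF = 5.9848 + 0.4342 + 0.0136 = 6.4326 W/m².
ΔT = λ ΔF = 0.62 × 6.43 = 3.9866 K.

ΔF = 6.43 W/m²; ΔT = 4.0 K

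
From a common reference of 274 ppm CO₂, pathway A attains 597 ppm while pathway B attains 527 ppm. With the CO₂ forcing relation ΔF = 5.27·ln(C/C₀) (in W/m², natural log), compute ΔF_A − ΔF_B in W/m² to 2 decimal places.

ΔF_A − ΔF_B = 0.66 W/m²

ΔF_A = 5.27 ln(597/274) = 5.27 × 0.77879 = 4.1042 W/m².
ΔF_B = 5.27 ln(527/274) = 5.27 × 0.65407 = 3.4469 W/m².
Difference: 4.1042 − 3.4469 = 0.6573 W/m².
(Equivalently, ΔF_A − ΔF_B = 5.27 ln(597/527) = 5.27 × 0.12472 = 0.6573 W/m².)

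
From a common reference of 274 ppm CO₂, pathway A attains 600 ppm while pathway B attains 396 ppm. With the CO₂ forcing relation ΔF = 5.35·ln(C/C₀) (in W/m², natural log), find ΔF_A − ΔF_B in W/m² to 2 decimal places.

ΔF_A − ΔF_B = 2.22 W/m²

ΔF_A = 5.35 ln(600/274) = 5.35 × 0.78380 = 4.1933 W/m².
ΔF_B = 5.35 ln(396/274) = 5.35 × 0.36829 = 1.9704 W/m².
Difference: 4.1933 − 1.9704 = 2.2229 W/m².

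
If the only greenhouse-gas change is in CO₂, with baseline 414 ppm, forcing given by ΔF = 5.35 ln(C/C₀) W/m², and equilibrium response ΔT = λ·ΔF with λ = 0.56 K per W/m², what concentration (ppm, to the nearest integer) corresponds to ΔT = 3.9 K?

Required forcing: ΔF = ΔT/λ = 3.9/0.56 = 6.9643 W/m².
Then ln(C/414) = ΔF/5.35 = 6.9643/5.35 = 1.30174.
So C = 414 × e^1.30174 = 414 × 3.67569 = 1521.74 ppm.

C ≈ 1522 ppm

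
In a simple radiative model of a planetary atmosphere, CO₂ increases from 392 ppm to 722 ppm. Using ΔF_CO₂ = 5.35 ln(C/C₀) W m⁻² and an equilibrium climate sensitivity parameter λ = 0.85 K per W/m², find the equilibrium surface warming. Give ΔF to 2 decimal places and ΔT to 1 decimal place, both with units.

ΔF = 3.27 W/m²; ΔT = 2.8 K

CO₂: 5.35 × ln(722/392) = 5.35 × ln(1.84184) = 5.35 × 0.61077 = 3.2676 W/m².
ΔT = λ ΔF = 0.85 × 3.27 = 2.7795 K.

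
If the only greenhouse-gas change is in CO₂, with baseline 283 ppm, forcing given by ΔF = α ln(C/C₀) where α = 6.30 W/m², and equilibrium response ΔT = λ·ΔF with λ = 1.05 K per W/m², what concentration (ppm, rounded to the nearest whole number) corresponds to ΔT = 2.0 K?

C ≈ 383 ppm

Required forcing: ΔF = ΔT/λ = 2.0/1.05 = 1.9048 W/m².
Then ln(C/283) = ΔF/6.30 = 1.9048/6.30 = 0.30235.
So C = 283 × e^0.30235 = 283 × 1.35303 = 382.91 ppm.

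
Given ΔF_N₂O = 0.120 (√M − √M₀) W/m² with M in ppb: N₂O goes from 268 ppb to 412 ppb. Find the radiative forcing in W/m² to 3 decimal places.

ΔF = 0.471 W/m²

N₂O: 0.120 × (√412 − √268) = 0.120 × (20.2978 − 16.3707) = 0.120 × 3.9271 = 0.4713 W/m².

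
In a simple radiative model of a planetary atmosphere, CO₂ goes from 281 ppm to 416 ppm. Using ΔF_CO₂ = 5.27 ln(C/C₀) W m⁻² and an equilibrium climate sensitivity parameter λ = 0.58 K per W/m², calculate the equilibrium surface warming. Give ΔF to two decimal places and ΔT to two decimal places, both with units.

CO₂: 5.27 × ln(416/281) = 5.27 × ln(1.48043) = 5.27 × 0.39233 = 2.0676 W/m².
ΔT = λ ΔF = 0.58 × 2.07 = 1.2006 K.

ΔF = 2.07 W/m²; ΔT = 1.20 K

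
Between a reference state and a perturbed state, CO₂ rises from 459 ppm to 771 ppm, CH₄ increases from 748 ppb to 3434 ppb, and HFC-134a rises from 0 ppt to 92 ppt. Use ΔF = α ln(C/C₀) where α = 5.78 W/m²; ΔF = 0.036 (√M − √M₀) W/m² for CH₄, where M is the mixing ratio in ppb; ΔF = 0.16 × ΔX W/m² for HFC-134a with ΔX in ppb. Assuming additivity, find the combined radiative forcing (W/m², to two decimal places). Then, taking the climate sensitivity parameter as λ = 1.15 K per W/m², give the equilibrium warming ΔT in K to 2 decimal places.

ΔF = 4.14 W/m²; ΔT = 4.76 K

CO₂: 5.78 × ln(771/459) = 5.78 × ln(1.67974) = 5.78 × 0.51864 = 2.9977 W/m².
CH₄: 0.036 × (√3434 − √748) = 0.036 × (58.6003 − 27.3496) = 0.036 × 31.2507 = 1.1250 W/m².
HFC-134a: Δ = 92 − 0 = 92 ppt = 0.092 ppb; ΔF = 0.16 × 0.092 = 0.0147 W/m².
Total ΔF = 2.9977 + 1.1250 + 0.0147 = 4.1374 W/m².
ΔT = λ ΔF = 1.15 × 4.14 = 4.7610 K.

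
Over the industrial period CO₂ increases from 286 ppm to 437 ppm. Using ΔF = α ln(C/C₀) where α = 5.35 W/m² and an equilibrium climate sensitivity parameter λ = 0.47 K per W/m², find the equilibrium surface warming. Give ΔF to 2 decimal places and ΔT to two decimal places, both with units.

ΔF = 2.27 W/m²; ΔT = 1.07 K

CO₂: 5.35 × ln(437/286) = 5.35 × ln(1.52797) = 5.35 × 0.42394 = 2.2681 W/m².
ΔT = λ ΔF = 0.47 × 2.27 = 1.0669 K.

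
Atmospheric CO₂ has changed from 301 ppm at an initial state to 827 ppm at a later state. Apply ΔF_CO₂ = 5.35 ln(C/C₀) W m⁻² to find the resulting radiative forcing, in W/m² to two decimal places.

ΔF = 5.41 W/m²

CO₂: 5.35 × ln(827/301) = 5.35 × ln(2.74751) = 5.35 × 1.01070 = 5.4072 W/m².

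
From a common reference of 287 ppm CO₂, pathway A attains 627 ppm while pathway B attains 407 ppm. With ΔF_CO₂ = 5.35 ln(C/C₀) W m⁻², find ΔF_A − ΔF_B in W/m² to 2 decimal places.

ΔF_A − ΔF_B = 2.31 W/m²

ΔF_A = 5.35 ln(627/287) = 5.35 × 0.78146 = 4.1808 W/m².
ΔF_B = 5.35 ln(407/287) = 5.35 × 0.34933 = 1.8689 W/m².
Difference: 4.1808 − 1.8689 = 2.3119 W/m².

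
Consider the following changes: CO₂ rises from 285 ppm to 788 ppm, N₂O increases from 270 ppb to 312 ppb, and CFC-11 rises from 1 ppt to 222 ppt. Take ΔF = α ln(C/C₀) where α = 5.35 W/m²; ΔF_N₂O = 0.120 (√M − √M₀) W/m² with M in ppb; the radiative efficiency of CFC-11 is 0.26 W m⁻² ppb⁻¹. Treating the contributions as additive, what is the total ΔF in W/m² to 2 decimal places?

ΔF = 5.65 W/m²

CO₂: 5.35 × ln(788/285) = 5.35 × ln(2.76491) = 5.35 × 1.01701 = 5.4410 W/m².
N₂O: 0.120 × (√312 − √270) = 0.120 × (17.6635 − 16.4317) = 0.120 × 1.2318 = 0.1478 W/m².
CFC-11: Δ = 222 − 1 = 221 ppt = 0.221 ppb; ΔF = 0.26 × 0.221 = 0.0575 W/m².
Total ΔF = 5.4410 + 0.1478 + 0.0575 = 5.6463 W/m².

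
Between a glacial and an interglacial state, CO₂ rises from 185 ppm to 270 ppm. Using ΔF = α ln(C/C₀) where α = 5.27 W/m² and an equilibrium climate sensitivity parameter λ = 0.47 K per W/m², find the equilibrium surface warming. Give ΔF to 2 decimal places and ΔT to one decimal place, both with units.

CO₂: 5.27 × ln(270/185) = 5.27 × ln(1.45946) = 5.27 × 0.37807 = 1.9924 W/m².
ΔT = λ ΔF = 0.47 × 1.99 = 0.9353 K.

ΔF = 1.99 W/m²; ΔT = 0.9 K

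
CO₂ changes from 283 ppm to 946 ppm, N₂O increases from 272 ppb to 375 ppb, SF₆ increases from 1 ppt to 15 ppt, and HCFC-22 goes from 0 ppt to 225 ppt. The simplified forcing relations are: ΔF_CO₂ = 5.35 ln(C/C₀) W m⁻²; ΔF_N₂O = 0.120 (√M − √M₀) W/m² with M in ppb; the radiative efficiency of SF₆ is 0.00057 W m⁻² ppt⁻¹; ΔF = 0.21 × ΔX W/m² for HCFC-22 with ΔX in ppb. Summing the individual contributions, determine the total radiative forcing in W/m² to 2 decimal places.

CO₂: 5.35 × ln(946/283) = 5.35 × ln(3.34276) = 5.35 × 1.20680 = 6.4564 W/m².
N₂O: 0.120 × (√375 − √272) = 0.120 × (19.3649 − 16.4924) = 0.120 × 2.8725 = 0.3447 W/m².
SF₆: ΔF = 0.00057 × (15 − 1) = 0.00057 × 14 = 0.0080 W/m².
HCFC-22: Δ = 225 − 0 = 225 ppt = 0.225 ppb; ΔF = 0.21 × 0.225 = 0.0473 W/m².
Total ΔF = 6.4564 + 0.3447 + 0.0080 + 0.0473 = 6.8564 W/m².

ΔF = 6.86 W/m²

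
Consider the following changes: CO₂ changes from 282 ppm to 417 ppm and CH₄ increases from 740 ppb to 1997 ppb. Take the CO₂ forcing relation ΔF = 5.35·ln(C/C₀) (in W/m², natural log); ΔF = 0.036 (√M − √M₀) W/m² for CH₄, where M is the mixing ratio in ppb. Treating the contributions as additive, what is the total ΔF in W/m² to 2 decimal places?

ΔF = 2.72 W/m²

CO₂: 5.35 × ln(417/282) = 5.35 × ln(1.47872) = 5.35 × 0.39118 = 2.0928 W/m².
CH₄: 0.036 × (√1997 − √740) = 0.036 × (44.6878 − 27.2029) = 0.036 × 17.4849 = 0.6295 W/m².
Total ΔF = 2.0928 + 0.6295 = 2.7223 W/m².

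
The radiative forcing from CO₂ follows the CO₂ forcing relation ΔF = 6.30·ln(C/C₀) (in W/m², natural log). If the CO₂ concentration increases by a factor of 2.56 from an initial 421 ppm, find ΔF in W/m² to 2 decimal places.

ΔF = 5.92 W/m²

ΔF = 6.30 × ln(2.56) = 6.30 × 0.94001 = 5.9221 W/m².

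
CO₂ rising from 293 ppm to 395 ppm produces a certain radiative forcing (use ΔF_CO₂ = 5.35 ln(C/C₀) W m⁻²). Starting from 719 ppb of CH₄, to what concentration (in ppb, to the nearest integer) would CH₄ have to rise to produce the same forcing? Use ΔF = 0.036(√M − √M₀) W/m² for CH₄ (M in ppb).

M ≈ 5070 ppb

CO₂ forcing: 5.35 × ln(395/293) = 5.35 × 0.298713 = 1.59811 W/m².
Set 0.036(√M − √719) = 1.59811: √M = 1.59811/0.036 + √719 = 44.3919 + 26.8142 = 71.2061.
M = (71.2061)² = 5070.31 ppb.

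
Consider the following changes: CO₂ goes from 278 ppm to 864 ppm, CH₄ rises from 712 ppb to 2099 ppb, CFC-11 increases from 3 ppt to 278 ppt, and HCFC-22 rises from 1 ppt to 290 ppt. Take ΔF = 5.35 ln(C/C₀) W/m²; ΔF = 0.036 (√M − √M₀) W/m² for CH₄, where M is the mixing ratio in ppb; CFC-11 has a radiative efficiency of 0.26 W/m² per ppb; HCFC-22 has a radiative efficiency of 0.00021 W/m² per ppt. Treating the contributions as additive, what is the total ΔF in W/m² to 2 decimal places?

CO₂: 5.35 × ln(864/278) = 5.35 × ln(3.10791) = 5.35 × 1.13395 = 6.0666 W/m².
CH₄: 0.036 × (√2099 − √712) = 0.036 × (45.8148 − 26.6833) = 0.036 × 19.1315 = 0.6887 W/m².
CFC-11: Δ = 278 − 3 = 275 ppt = 0.275 ppb; ΔF = 0.26 × 0.275 = 0.0715 W/m².
HCFC-22: ΔF = 0.00021 × (290 − 1) = 0.00021 × 289 = 0.0607 W/m².
Total ΔF = 6.0666 + 0.6887 + 0.0715 + 0.0607 = 6.8875 W/m².

ΔF = 6.89 W/m²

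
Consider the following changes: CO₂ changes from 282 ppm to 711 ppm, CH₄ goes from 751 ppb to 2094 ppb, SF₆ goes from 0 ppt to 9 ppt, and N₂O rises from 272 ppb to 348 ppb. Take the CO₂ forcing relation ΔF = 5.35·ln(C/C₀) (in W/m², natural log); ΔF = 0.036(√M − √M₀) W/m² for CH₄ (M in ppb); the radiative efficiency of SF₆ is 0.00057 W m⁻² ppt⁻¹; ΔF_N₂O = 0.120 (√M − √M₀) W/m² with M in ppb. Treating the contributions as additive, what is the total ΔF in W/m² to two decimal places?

CO₂: 5.35 × ln(711/282) = 5.35 × ln(2.52128) = 5.35 × 0.92477 = 4.9475 W/m².
CH₄: 0.036 × (√2094 − √751) = 0.036 × (45.7602 − 27.4044) = 0.036 × 18.3558 = 0.6608 W/m².
SF₆: ΔF = 0.00057 × (9 − 0) = 0.00057 × 9 = 0.0051 W/m².
N₂O: 0.120 × (√348 − √272) = 0.120 × (18.6548 − 16.4924) = 0.120 × 2.1624 = 0.2595 W/m².
Total ΔF = 4.9475 + 0.6608 + 0.0051 + 0.2595 = 5.8729 W/m².

ΔF = 5.87 W/m²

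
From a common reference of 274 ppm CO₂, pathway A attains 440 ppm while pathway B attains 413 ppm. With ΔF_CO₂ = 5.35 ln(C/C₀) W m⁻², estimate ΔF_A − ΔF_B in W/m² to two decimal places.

ΔF_A = 5.35 ln(440/274) = 5.35 × 0.47365 = 2.5340 W/m².
ΔF_B = 5.35 ln(413/274) = 5.35 × 0.41032 = 2.1952 W/m².
Difference: 2.5340 − 2.1952 = 0.3388 W/m².

ΔF_A − ΔF_B = 0.34 W/m²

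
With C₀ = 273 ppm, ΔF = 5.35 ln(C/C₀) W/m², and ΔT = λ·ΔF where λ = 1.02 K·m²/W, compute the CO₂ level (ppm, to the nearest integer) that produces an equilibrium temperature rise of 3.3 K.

C ≈ 500 ppm

Required forcing: ΔF = ΔT/λ = 3.3/1.02 = 3.2353 W/m².
Then ln(C/273) = ΔF/5.35 = 3.2353/5.35 = 0.60473.
So C = 273 × e^0.60473 = 273 × 1.83076 = 499.80 ppm.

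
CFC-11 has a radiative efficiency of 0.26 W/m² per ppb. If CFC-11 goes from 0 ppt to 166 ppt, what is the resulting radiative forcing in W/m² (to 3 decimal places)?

ΔF = 0.043 W/m²

CFC-11: Δ = 166 − 0 = 166 ppt = 0.166 ppb; ΔF = 0.26 × 0.166 = 0.0432 W/m².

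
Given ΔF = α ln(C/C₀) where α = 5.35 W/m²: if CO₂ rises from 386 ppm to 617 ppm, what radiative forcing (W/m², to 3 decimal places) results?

CO₂: 5.35 × ln(617/386) = 5.35 × ln(1.59845) = 5.35 × 0.46903 = 2.5093 W/m².

ΔF = 2.509 W/m²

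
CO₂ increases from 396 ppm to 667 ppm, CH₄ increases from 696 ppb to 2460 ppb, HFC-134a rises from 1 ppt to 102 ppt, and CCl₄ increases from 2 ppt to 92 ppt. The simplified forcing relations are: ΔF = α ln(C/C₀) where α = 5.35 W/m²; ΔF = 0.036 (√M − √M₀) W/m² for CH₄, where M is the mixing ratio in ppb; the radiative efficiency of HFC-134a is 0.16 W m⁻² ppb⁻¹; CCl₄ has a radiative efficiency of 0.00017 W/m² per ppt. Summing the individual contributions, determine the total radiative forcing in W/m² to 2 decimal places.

CO₂: 5.35 × ln(667/396) = 5.35 × ln(1.68434) = 5.35 × 0.52137 = 2.7893 W/m².
CH₄: 0.036 × (√2460 − √696) = 0.036 × (49.5984 − 26.3818) = 0.036 × 23.2166 = 0.8358 W/m².
HFC-134a: Δ = 102 − 1 = 101 ppt = 0.101 ppb; ΔF = 0.16 × 0.101 = 0.0162 W/m².
CCl₄: ΔF = 0.00017 × (92 − 2) = 0.00017 × 90 = 0.0153 W/m².
Total ΔF = 2.7893 + 0.8358 + 0.0162 + 0.0153 = 3.6566 W/m².

ΔF = 3.66 W/m²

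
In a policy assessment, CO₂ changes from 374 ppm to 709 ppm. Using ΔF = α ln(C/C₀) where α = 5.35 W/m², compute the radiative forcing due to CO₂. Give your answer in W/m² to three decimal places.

CO₂ absorption bands are partially saturated, so forcing scales with the logarithm of the concentration ratio.
CO₂: 5.35 × ln(709/374) = 5.35 × ln(1.89572) = 5.35 × 0.63960 = 3.4219 W/m².

ΔF = 3.422 W/m²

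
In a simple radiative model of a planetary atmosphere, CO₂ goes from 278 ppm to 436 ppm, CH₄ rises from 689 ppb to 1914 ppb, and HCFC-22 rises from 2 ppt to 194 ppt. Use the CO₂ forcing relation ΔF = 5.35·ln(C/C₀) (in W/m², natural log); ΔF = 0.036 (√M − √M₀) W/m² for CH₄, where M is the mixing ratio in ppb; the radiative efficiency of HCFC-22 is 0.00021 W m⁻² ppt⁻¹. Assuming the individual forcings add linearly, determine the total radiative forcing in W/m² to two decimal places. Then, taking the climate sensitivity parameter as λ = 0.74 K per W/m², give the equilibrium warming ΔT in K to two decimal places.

ΔF = 3.08 W/m²; ΔT = 2.28 K

CO₂: 5.35 × ln(436/278) = 5.35 × ln(1.56835) = 5.35 × 0.45002 = 2.4076 W/m².
CH₄: 0.036 × (√1914 − √689) = 0.036 × (43.7493 − 26.2488) = 0.036 × 17.5005 = 0.6300 W/m².
HCFC-22: ΔF = 0.00021 × (194 − 2) = 0.00021 × 192 = 0.0403 W/m².
Total ΔF = 2.4076 + 0.6300 + 0.0403 = 3.0779 W/m².
ΔT = λ ΔF = 0.74 × 3.08 = 2.2792 K.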